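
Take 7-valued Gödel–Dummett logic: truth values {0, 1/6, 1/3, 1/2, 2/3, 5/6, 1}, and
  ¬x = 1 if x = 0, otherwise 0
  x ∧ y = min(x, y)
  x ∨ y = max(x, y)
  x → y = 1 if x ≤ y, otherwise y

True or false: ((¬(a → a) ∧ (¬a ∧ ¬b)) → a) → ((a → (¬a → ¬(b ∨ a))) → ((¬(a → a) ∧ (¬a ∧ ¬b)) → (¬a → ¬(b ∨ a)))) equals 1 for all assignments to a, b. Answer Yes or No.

Yes

At a = 5/6, b = 1/3, for instance:
a → a = 5/6 → 5/6 = 1
¬(a → a) = ¬1 = 0
¬a = ¬5/6 = 0
¬b = ¬1/3 = 0
¬a ∧ ¬b = 0 ∧ 0 = 0
¬(a → a) ∧ (¬a ∧ ¬b) = 0 ∧ 0 = 0
(¬(a → a) ∧ (¬a ∧ ¬b)) → a = 0 → 5/6 = 1
¬a = ¬5/6 = 0
b ∨ a = 1/3 ∨ 5/6 = 5/6
¬(b ∨ a) = ¬5/6 = 0
¬a → ¬(b ∨ a) = 0 → 0 = 1
a → (¬a → ¬(b ∨ a)) = 5/6 → 1 = 1
(¬(a → a) ∧ (¬a ∧ ¬b)) → (¬a → ¬(b ∨ a)) = 0 → 1 = 1
(a → (¬a → ¬(b ∨ a))) → ((¬(a → a) ∧ (¬a ∧ ¬b)) → (¬a → ¬(b ∨ a))) = 1 → 1 = 1
((¬(a → a) ∧ (¬a ∧ ¬b)) → a) → ((a → (¬a → ¬(b ∨ a))) → ((¬(a → a) ∧ (¬a ∧ ¬b)) → (¬a → ¬(b ∨ a)))) = 1 → 1 = 1
and checking the remaining 48 assignments likewise gives ≥ 1 in every case.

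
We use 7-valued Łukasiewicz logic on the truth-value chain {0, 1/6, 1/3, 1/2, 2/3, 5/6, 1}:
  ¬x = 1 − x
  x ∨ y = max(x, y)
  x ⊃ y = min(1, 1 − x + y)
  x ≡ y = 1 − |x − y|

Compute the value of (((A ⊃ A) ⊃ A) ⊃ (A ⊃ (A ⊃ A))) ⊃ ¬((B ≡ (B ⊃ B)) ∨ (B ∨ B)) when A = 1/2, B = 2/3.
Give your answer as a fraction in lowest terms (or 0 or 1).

1/3

A ⊃ A = 1/2 ⊃ 1/2 = 1
(A ⊃ A) ⊃ A = 1 ⊃ 1/2 = 1/2
A ⊃ A = 1/2 ⊃ 1/2 = 1
A ⊃ (A ⊃ A) = 1/2 ⊃ 1 = 1
((A ⊃ A) ⊃ A) ⊃ (A ⊃ (A ⊃ A)) = 1/2 ⊃ 1 = 1
B ⊃ B = 2/3 ⊃ 2/3 = 1
B ≡ (B ⊃ B) = 2/3 ≡ 1 = 2/3
B ∨ B = 2/3 ∨ 2/3 = 2/3
(B ≡ (B ⊃ B)) ∨ (B ∨ B) = 2/3 ∨ 2/3 = 2/3
¬((B ≡ (B ⊃ B)) ∨ (B ∨ B)) = ¬2/3 = 1/3
(((A ⊃ A) ⊃ A) ⊃ (A ⊃ (A ⊃ A))) ⊃ ¬((B ≡ (B ⊃ B)) ∨ (B ∨ B)) = 1 ⊃ 1/3 = 1/3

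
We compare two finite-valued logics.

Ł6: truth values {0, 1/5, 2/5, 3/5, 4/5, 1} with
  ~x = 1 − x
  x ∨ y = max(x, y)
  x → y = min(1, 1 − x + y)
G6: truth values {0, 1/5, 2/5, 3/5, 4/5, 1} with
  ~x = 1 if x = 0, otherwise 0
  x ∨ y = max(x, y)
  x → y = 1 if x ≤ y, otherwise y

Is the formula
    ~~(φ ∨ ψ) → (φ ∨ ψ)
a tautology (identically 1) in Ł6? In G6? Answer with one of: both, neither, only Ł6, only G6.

only Ł6

In Ł6: every assignment gives 1 — tautology.
In G6: at φ = 0, ψ = 1/5 the value is 1/5 — not a tautology.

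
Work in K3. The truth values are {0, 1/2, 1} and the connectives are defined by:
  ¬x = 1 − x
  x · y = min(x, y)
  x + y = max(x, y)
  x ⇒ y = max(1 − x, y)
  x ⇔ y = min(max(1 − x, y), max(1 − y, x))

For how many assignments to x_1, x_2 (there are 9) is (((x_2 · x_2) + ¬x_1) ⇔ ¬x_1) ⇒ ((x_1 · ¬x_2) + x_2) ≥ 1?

4

x_1 = 0, x_2 = 0 ↦ 0  <
x_1 = 0, x_2 = 1/2 ↦ 1/2  <
x_1 = 0, x_2 = 1 ↦ 1  ≥
x_1 = 1/2, x_2 = 0 ↦ 1/2  <
x_1 = 1/2, x_2 = 1/2 ↦ 1/2  <
x_1 = 1/2, x_2 = 1 ↦ 1  ≥
x_1 = 1, x_2 = 0 ↦ 1  ≥
x_1 = 1, x_2 = 1/2 ↦ 1/2  <
x_1 = 1, x_2 = 1 ↦ 1  ≥
So 4 of the 9 assignments meet the threshold.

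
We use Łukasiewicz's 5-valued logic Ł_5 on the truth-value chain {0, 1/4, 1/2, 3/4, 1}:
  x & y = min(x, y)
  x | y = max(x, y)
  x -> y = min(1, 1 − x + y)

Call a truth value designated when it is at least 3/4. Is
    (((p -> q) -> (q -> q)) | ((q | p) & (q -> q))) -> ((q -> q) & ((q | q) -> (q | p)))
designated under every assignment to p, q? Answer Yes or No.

At p = 3/4, q = 3/4, for instance:
p -> q = 3/4 -> 3/4 = 1
q -> q = 3/4 -> 3/4 = 1
(p -> q) -> (q -> q) = 1 -> 1 = 1
q | p = 3/4 | 3/4 = 3/4
q -> q = 3/4 -> 3/4 = 1
(q | p) & (q -> q) = 3/4 & 1 = 3/4
((p -> q) -> (q -> q)) | ((q | p) & (q -> q)) = 1 | 3/4 = 1
q -> q = 3/4 -> 3/4 = 1
q | q = 3/4 | 3/4 = 3/4
q | p = 3/4 | 3/4 = 3/4
(q | q) -> (q | p) = 3/4 -> 3/4 = 1
(q -> q) & ((q | q) -> (q | p)) = 1 & 1 = 1
(((p -> q) -> (q -> q)) | ((q | p) & (q -> q))) -> ((q -> q) & ((q | q) -> (q | p))) = 1 -> 1 = 1
and checking the remaining 24 assignments likewise gives ≥ 3/4 in every case.

Yes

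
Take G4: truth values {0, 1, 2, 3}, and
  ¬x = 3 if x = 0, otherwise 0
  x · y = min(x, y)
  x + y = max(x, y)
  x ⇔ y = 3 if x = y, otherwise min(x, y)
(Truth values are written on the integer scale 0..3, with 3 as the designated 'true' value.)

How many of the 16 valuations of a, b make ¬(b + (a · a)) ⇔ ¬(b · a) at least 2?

a = 0, b = 0 ↦ 3  ≥
a = 0, b = 1 ↦ 0  <
a = 0, b = 2 ↦ 0  <
a = 0, b = 3 ↦ 0  <
a = 1, b = 0 ↦ 0  <
a = 1, b = 1 ↦ 3  ≥
a = 1, b = 2 ↦ 3  ≥
a = 1, b = 3 ↦ 3  ≥
a = 2, b = 0 ↦ 0  <
a = 2, b = 1 ↦ 3  ≥
a = 2, b = 2 ↦ 3  ≥
a = 2, b = 3 ↦ 3  ≥
a = 3, b = 0 ↦ 0  <
a = 3, b = 1 ↦ 3  ≥
a = 3, b = 2 ↦ 3  ≥
a = 3, b = 3 ↦ 3  ≥
So 10 of the 16 assignments meet the threshold.

10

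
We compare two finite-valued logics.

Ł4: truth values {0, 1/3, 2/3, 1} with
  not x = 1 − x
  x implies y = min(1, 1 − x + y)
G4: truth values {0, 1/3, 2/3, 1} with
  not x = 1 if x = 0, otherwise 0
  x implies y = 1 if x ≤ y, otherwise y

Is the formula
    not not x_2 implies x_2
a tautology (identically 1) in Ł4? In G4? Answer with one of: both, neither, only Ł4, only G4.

In Ł4: every assignment gives 1 — tautology.
In G4: at x_2 = 1/3 the value is 1/3 — not a tautology.

only Ł4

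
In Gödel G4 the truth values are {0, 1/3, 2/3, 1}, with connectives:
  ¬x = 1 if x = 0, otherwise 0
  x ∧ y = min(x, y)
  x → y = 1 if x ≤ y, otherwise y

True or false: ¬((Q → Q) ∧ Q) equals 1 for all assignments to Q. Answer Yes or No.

Counterexample: take Q = 1/3.
Q → Q = 1/3 → 1/3 = 1
(Q → Q) ∧ Q = 1 ∧ 1/3 = 1/3
¬((Q → Q) ∧ Q) = ¬1/3 = 0
This gives 0 ≠ 1.

No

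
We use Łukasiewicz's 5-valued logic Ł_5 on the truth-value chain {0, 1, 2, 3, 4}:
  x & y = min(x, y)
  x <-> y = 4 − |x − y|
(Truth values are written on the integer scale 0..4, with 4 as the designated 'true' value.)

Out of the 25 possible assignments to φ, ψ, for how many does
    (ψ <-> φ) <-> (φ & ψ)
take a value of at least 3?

value 4: 9 assignments (counts)
value 3: 7 assignments (counts)
value 2: 5 assignments
value 1: 3 assignments
value 0: 1 assignment
So 16 of the 25 assignments meet the threshold.

16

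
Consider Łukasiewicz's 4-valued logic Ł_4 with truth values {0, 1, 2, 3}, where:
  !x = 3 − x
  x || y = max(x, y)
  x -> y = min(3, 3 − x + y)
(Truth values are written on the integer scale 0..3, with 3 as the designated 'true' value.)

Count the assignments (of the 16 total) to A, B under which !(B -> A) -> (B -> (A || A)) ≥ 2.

A = 0, B = 0 ↦ 3  ≥
A = 0, B = 1 ↦ 3  ≥
A = 0, B = 2 ↦ 2  ≥
A = 0, B = 3 ↦ 0  <
A = 1, B = 0 ↦ 3  ≥
A = 1, B = 1 ↦ 3  ≥
A = 1, B = 2 ↦ 3  ≥
A = 1, B = 3 ↦ 2  ≥
A = 2, B = 0 ↦ 3  ≥
A = 2, B = 1 ↦ 3  ≥
A = 2, B = 2 ↦ 3  ≥
A = 2, B = 3 ↦ 3  ≥
A = 3, B = 0 ↦ 3  ≥
A = 3, B = 1 ↦ 3  ≥
A = 3, B = 2 ↦ 3  ≥
A = 3, B = 3 ↦ 3  ≥
So 15 of the 16 assignments meet the threshold.

15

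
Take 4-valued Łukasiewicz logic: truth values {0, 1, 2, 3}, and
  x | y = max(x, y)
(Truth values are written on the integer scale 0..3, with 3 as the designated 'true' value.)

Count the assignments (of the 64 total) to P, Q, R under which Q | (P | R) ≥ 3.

value 3: 37 assignments (counts)
value 2: 19 assignments
value 1: 7 assignments
value 0: 1 assignment
So 37 of the 64 assignments meet the threshold.

37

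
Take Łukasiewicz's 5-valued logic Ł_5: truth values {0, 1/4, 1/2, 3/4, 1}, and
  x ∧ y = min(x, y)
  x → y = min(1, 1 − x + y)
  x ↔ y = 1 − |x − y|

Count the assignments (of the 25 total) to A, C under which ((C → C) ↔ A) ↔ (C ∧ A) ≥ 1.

value 1: 15 assignments (counts)
value 3/4: 4 assignments
value 1/2: 3 assignments
value 1/4: 2 assignments
value 0: 1 assignment
So 15 of the 25 assignments meet the threshold.

15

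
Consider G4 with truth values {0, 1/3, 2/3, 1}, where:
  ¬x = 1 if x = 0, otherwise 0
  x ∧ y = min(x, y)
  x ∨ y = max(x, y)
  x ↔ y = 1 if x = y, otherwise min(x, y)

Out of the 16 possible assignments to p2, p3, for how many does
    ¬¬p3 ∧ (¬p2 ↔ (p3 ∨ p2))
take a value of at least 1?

1

p2 = 0, p3 = 0 ↦ 0  <
p2 = 0, p3 = 1/3 ↦ 1/3  <
p2 = 0, p3 = 2/3 ↦ 2/3  <
p2 = 0, p3 = 1 ↦ 1  ≥
p2 = 1/3, p3 = 0 ↦ 0  <
p2 = 1/3, p3 = 1/3 ↦ 0  <
p2 = 1/3, p3 = 2/3 ↦ 0  <
p2 = 1/3, p3 = 1 ↦ 0  <
p2 = 2/3, p3 = 0 ↦ 0  <
p2 = 2/3, p3 = 1/3 ↦ 0  <
p2 = 2/3, p3 = 2/3 ↦ 0  <
p2 = 2/3, p3 = 1 ↦ 0  <
p2 = 1, p3 = 0 ↦ 0  <
p2 = 1, p3 = 1/3 ↦ 0  <
p2 = 1, p3 = 2/3 ↦ 0  <
p2 = 1, p3 = 1 ↦ 0  <
So 1 of the 16 assignments meets the threshold.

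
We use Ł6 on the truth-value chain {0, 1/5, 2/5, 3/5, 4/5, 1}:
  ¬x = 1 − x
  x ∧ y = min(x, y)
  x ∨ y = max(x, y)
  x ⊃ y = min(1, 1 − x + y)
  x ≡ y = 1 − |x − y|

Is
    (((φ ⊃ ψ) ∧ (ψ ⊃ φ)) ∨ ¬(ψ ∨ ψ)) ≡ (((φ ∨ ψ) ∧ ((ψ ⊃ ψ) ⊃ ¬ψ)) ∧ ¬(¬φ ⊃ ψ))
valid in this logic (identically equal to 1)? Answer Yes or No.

No

Counterexample: take φ = 0, ψ = 0.
φ ⊃ ψ = 0 ⊃ 0 = 1
ψ ⊃ φ = 0 ⊃ 0 = 1
(φ ⊃ ψ) ∧ (ψ ⊃ φ) = 1 ∧ 1 = 1
ψ ∨ ψ = 0 ∨ 0 = 0
¬(ψ ∨ ψ) = ¬0 = 1
((φ ⊃ ψ) ∧ (ψ ⊃ φ)) ∨ ¬(ψ ∨ ψ) = 1 ∨ 1 = 1
φ ∨ ψ = 0 ∨ 0 = 0
ψ ⊃ ψ = 0 ⊃ 0 = 1
¬ψ = ¬0 = 1
(ψ ⊃ ψ) ⊃ ¬ψ = 1 ⊃ 1 = 1
(φ ∨ ψ) ∧ ((ψ ⊃ ψ) ⊃ ¬ψ) = 0 ∧ 1 = 0
¬φ = ¬0 = 1
¬φ ⊃ ψ = 1 ⊃ 0 = 0
¬(¬φ ⊃ ψ) = ¬0 = 1
((φ ∨ ψ) ∧ ((ψ ⊃ ψ) ⊃ ¬ψ)) ∧ ¬(¬φ ⊃ ψ) = 0 ∧ 1 = 0
(((φ ⊃ ψ) ∧ (ψ ⊃ φ)) ∨ ¬(ψ ∨ ψ)) ≡ (((φ ∨ ψ) ∧ ((ψ ⊃ ψ) ⊃ ¬ψ)) ∧ ¬(¬φ ⊃ ψ)) = 1 ≡ 0 = 0
This gives 0 ≠ 1.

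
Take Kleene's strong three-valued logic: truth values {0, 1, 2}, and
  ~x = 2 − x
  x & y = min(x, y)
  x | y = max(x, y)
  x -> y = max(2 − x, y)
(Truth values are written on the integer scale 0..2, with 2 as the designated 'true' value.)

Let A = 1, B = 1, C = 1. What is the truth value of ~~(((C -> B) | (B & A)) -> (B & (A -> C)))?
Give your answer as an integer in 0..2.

C -> B = 1 -> 1 = 1
B & A = 1 & 1 = 1
(C -> B) | (B & A) = 1 | 1 = 1
A -> C = 1 -> 1 = 1
B & (A -> C) = 1 & 1 = 1
((C -> B) | (B & A)) -> (B & (A -> C)) = 1 -> 1 = 1
~(((C -> B) | (B & A)) -> (B & (A -> C))) = ~1 = 1
~~(((C -> B) | (B & A)) -> (B & (A -> C))) = ~1 = 1

1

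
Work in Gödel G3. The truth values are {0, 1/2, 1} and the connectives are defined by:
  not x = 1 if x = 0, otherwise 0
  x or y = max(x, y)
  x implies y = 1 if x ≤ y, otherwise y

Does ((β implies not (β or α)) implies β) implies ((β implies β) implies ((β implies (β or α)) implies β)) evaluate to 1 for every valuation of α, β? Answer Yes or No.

No

Counterexample: take α = 0, β = 1/2.
β or α = 1/2 or 0 = 1/2
not (β or α) = not 1/2 = 0
β implies not (β or α) = 1/2 implies 0 = 0
(β implies not (β or α)) implies β = 0 implies 1/2 = 1
β implies β = 1/2 implies 1/2 = 1
β or α = 1/2 or 0 = 1/2
β implies (β or α) = 1/2 implies 1/2 = 1
(β implies (β or α)) implies β = 1 implies 1/2 = 1/2
(β implies β) implies ((β implies (β or α)) implies β) = 1 implies 1/2 = 1/2
((β implies not (β or α)) implies β) implies ((β implies β) implies ((β implies (β or α)) implies β)) = 1 implies 1/2 = 1/2
This gives 1/2 ≠ 1.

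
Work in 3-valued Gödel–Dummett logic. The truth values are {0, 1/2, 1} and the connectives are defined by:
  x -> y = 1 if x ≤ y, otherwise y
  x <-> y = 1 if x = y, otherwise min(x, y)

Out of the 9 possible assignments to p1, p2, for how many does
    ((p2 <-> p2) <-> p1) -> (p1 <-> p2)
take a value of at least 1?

p1 = 0, p2 = 0 ↦ 1  ≥
p1 = 0, p2 = 1/2 ↦ 1  ≥
p1 = 0, p2 = 1 ↦ 1  ≥
p1 = 1/2, p2 = 0 ↦ 0  <
p1 = 1/2, p2 = 1/2 ↦ 1  ≥
p1 = 1/2, p2 = 1 ↦ 1  ≥
p1 = 1, p2 = 0 ↦ 0  <
p1 = 1, p2 = 1/2 ↦ 1/2  <
p1 = 1, p2 = 1 ↦ 1  ≥
So 6 of the 9 assignments meet the threshold.

6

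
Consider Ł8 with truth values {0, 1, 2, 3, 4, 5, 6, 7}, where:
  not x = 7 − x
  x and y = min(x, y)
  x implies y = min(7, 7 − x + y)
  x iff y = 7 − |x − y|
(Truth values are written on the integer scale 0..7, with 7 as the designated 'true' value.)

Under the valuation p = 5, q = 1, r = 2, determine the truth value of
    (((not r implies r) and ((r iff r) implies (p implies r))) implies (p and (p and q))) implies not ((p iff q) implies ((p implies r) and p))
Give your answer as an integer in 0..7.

not r = not 2 = 5
not r implies r = 5 implies 2 = 4
r iff r = 2 iff 2 = 7
p implies r = 5 implies 2 = 4
(r iff r) implies (p implies r) = 7 implies 4 = 4
(not r implies r) and ((r iff r) implies (p implies r)) = 4 and 4 = 4
p and q = 5 and 1 = 1
p and (p and q) = 5 and 1 = 1
((not r implies r) and ((r iff r) implies (p implies r))) implies (p and (p and q)) = 4 implies 1 = 4
p iff q = 5 iff 1 = 3
p implies r = 5 implies 2 = 4
(p implies r) and p = 4 and 5 = 4
(p iff q) implies ((p implies r) and p) = 3 implies 4 = 7
not ((p iff q) implies ((p implies r) and p)) = not 7 = 0
(((not r implies r) and ((r iff r) implies (p implies r))) implies (p and (p and q))) implies not ((p iff q) implies ((p implies r) and p)) = 4 implies 0 = 3

3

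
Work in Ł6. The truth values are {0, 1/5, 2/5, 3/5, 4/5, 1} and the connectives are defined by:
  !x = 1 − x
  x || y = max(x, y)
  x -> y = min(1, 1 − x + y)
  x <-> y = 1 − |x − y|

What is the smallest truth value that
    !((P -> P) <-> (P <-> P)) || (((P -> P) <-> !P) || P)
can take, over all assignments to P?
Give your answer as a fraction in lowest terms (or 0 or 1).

Take P = 2/5:
P -> P = 2/5 -> 2/5 = 1
P <-> P = 2/5 <-> 2/5 = 1
(P -> P) <-> (P <-> P) = 1 <-> 1 = 1
!((P -> P) <-> (P <-> P)) = !1 = 0
P -> P = 2/5 -> 2/5 = 1
!P = !2/5 = 3/5
(P -> P) <-> !P = 1 <-> 3/5 = 3/5
((P -> P) <-> !P) || P = 3/5 || 2/5 = 3/5
!((P -> P) <-> (P <-> P)) || (((P -> P) <-> !P) || P) = 0 || 3/5 = 3/5
No assignment yields a value below 3/5, so this is the minimum.

3/5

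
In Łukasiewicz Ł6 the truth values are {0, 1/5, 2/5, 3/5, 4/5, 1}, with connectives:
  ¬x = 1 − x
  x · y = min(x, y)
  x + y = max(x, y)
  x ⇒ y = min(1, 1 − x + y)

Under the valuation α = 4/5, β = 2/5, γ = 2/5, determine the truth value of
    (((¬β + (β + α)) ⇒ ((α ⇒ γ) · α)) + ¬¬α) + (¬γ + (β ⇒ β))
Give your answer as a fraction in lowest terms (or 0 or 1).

¬β = ¬2/5 = 3/5
β + α = 2/5 + 4/5 = 4/5
¬β + (β + α) = 3/5 + 4/5 = 4/5
α ⇒ γ = 4/5 ⇒ 2/5 = 3/5
(α ⇒ γ) · α = 3/5 · 4/5 = 3/5
(¬β + (β + α)) ⇒ ((α ⇒ γ) · α) = 4/5 ⇒ 3/5 = 4/5
¬α = ¬4/5 = 1/5
¬¬α = ¬1/5 = 4/5
((¬β + (β + α)) ⇒ ((α ⇒ γ) · α)) + ¬¬α = 4/5 + 4/5 = 4/5
¬γ = ¬2/5 = 3/5
β ⇒ β = 2/5 ⇒ 2/5 = 1
¬γ + (β ⇒ β) = 3/5 + 1 = 1
(((¬β + (β + α)) ⇒ ((α ⇒ γ) · α)) + ¬¬α) + (¬γ + (β ⇒ β)) = 4/5 + 1 = 1

1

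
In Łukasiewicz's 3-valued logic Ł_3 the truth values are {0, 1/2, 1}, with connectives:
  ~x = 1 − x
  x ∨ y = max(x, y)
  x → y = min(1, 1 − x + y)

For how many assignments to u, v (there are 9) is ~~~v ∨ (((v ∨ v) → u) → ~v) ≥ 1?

u = 0, v = 0 ↦ 1  ≥
u = 0, v = 1/2 ↦ 1  ≥
u = 0, v = 1 ↦ 1  ≥
u = 1/2, v = 0 ↦ 1  ≥
u = 1/2, v = 1/2 ↦ 1/2  <
u = 1/2, v = 1 ↦ 1/2  <
u = 1, v = 0 ↦ 1  ≥
u = 1, v = 1/2 ↦ 1/2  <
u = 1, v = 1 ↦ 0  <
So 5 of the 9 assignments meet the threshold.

5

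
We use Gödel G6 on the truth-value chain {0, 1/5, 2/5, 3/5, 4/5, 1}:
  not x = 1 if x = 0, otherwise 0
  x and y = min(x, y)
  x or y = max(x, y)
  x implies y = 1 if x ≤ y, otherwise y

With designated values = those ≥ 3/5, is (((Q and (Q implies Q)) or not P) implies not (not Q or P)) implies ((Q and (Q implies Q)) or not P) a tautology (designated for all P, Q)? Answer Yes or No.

No

Counterexample: take P = 1/5, Q = 0.
Q implies Q = 0 implies 0 = 1
Q and (Q implies Q) = 0 and 1 = 0
not P = not 1/5 = 0
(Q and (Q implies Q)) or not P = 0 or 0 = 0
not Q = not 0 = 1
not Q or P = 1 or 1/5 = 1
not (not Q or P) = not 1 = 0
((Q and (Q implies Q)) or not P) implies not (not Q or P) = 0 implies 0 = 1
Q implies Q = 0 implies 0 = 1
Q and (Q implies Q) = 0 and 1 = 0
not P = not 1/5 = 0
(Q and (Q implies Q)) or not P = 0 or 0 = 0
(((Q and (Q implies Q)) or not P) implies not (not Q or P)) implies ((Q and (Q implies Q)) or not P) = 1 implies 0 = 0
This gives 0, which is below 3/5.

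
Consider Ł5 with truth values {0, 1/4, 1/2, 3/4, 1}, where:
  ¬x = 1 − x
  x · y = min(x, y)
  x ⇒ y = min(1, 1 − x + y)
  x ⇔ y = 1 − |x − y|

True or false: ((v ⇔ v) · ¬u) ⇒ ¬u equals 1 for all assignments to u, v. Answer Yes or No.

Yes

At u = 1/2, v = 1/2, for instance:
v ⇔ v = 1/2 ⇔ 1/2 = 1
¬u = ¬1/2 = 1/2
(v ⇔ v) · ¬u = 1 · 1/2 = 1/2
((v ⇔ v) · ¬u) ⇒ ¬u = 1/2 ⇒ 1/2 = 1
and checking the remaining 24 assignments likewise gives ≥ 1 in every case.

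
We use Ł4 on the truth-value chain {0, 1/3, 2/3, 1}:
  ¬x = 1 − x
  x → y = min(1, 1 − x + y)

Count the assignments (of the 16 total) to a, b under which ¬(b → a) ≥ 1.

a = 0, b = 0 ↦ 0  <
a = 0, b = 1/3 ↦ 1/3  <
a = 0, b = 2/3 ↦ 2/3  <
a = 0, b = 1 ↦ 1  ≥
a = 1/3, b = 0 ↦ 0  <
a = 1/3, b = 1/3 ↦ 0  <
a = 1/3, b = 2/3 ↦ 1/3  <
a = 1/3, b = 1 ↦ 2/3  <
a = 2/3, b = 0 ↦ 0  <
a = 2/3, b = 1/3 ↦ 0  <
a = 2/3, b = 2/3 ↦ 0  <
a = 2/3, b = 1 ↦ 1/3  <
a = 1, b = 0 ↦ 0  <
a = 1, b = 1/3 ↦ 0  <
a = 1, b = 2/3 ↦ 0  <
a = 1, b = 1 ↦ 0  <
So 1 of the 16 assignments meets the threshold.

1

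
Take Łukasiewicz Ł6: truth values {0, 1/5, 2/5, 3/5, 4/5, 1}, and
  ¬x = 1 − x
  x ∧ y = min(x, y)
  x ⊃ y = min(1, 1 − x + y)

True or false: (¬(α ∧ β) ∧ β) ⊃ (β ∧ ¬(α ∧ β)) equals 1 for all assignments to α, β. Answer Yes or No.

At α = 4/5, β = 0, for instance:
α ∧ β = 4/5 ∧ 0 = 0
¬(α ∧ β) = ¬0 = 1
¬(α ∧ β) ∧ β = 1 ∧ 0 = 0
β ∧ ¬(α ∧ β) = 0 ∧ 1 = 0
(¬(α ∧ β) ∧ β) ⊃ (β ∧ ¬(α ∧ β)) = 0 ⊃ 0 = 1
and checking the remaining 35 assignments likewise gives ≥ 1 in every case.

Yes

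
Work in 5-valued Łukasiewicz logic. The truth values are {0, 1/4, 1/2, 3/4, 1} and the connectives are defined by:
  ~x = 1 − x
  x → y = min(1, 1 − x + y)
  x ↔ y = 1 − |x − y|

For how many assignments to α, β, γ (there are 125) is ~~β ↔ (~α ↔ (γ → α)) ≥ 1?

value 1: 25 assignments (counts)
value 3/4: 41 assignments
value 1/2: 31 assignments
value 1/4: 19 assignments
value 0: 9 assignments
So 25 of the 125 assignments meet the threshold.

25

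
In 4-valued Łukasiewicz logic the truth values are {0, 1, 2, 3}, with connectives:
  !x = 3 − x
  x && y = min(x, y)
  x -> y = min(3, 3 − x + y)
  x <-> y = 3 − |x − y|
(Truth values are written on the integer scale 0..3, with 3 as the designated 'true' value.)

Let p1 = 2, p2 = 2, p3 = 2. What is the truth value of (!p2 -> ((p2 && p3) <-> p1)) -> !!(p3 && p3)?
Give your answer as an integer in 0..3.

!p2 = !2 = 1
p2 && p3 = 2 && 2 = 2
(p2 && p3) <-> p1 = 2 <-> 2 = 3
!p2 -> ((p2 && p3) <-> p1) = 1 -> 3 = 3
p3 && p3 = 2 && 2 = 2
!(p3 && p3) = !2 = 1
!!(p3 && p3) = !1 = 2
(!p2 -> ((p2 && p3) <-> p1)) -> !!(p3 && p3) = 3 -> 2 = 2

2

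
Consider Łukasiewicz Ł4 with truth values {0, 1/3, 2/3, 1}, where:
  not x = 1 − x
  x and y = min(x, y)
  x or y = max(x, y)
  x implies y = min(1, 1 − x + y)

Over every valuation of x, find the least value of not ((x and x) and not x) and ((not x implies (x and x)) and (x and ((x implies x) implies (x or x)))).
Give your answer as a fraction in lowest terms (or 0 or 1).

Take x = 0:
x and x = 0 and 0 = 0
not x = not 0 = 1
(x and x) and not x = 0 and 1 = 0
not ((x and x) and not x) = not 0 = 1
not x = not 0 = 1
x and x = 0 and 0 = 0
not x implies (x and x) = 1 implies 0 = 0
x implies x = 0 implies 0 = 1
x or x = 0 or 0 = 0
(x implies x) implies (x or x) = 1 implies 0 = 0
x and ((x implies x) implies (x or x)) = 0 and 0 = 0
(not x implies (x and x)) and (x and ((x implies x) implies (x or x))) = 0 and 0 = 0
not ((x and x) and not x) and ((not x implies (x and x)) and (x and ((x implies x) implies (x or x)))) = 1 and 0 = 0
No assignment yields a value below 0, so this is the minimum.

0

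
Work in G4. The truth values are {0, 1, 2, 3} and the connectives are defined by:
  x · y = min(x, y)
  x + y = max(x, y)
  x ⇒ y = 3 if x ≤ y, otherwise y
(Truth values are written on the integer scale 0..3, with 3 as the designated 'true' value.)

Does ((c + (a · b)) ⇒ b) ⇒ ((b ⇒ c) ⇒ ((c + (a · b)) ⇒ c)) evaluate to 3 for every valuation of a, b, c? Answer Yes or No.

Yes

At a = 0, b = 3, c = 1, for instance:
a · b = 0 · 3 = 0
c + (a · b) = 1 + 0 = 1
(c + (a · b)) ⇒ b = 1 ⇒ 3 = 3
b ⇒ c = 3 ⇒ 1 = 1
(c + (a · b)) ⇒ c = 1 ⇒ 1 = 3
(b ⇒ c) ⇒ ((c + (a · b)) ⇒ c) = 1 ⇒ 3 = 3
((c + (a · b)) ⇒ b) ⇒ ((b ⇒ c) ⇒ ((c + (a · b)) ⇒ c)) = 3 ⇒ 3 = 3
and checking the remaining 63 assignments likewise gives ≥ 3 in every case.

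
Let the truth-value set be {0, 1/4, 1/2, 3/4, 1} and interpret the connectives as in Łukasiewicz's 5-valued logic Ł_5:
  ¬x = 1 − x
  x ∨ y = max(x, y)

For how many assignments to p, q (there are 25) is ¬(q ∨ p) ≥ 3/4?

4

value 1: 1 assignment (counts)
value 3/4: 3 assignments (counts)
value 1/2: 5 assignments
value 1/4: 7 assignments
value 0: 9 assignments
So 4 of the 25 assignments meet the threshold.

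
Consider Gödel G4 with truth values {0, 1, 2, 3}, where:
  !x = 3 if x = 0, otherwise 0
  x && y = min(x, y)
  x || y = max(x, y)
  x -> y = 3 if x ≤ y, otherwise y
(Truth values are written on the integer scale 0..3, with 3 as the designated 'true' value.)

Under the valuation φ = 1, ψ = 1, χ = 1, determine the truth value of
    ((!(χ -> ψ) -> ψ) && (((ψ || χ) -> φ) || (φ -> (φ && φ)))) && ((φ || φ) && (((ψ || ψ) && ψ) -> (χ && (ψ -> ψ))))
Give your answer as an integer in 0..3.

χ -> ψ = 1 -> 1 = 3
!(χ -> ψ) = !3 = 0
!(χ -> ψ) -> ψ = 0 -> 1 = 3
ψ || χ = 1 || 1 = 1
(ψ || χ) -> φ = 1 -> 1 = 3
φ && φ = 1 && 1 = 1
φ -> (φ && φ) = 1 -> 1 = 3
((ψ || χ) -> φ) || (φ -> (φ && φ)) = 3 || 3 = 3
(!(χ -> ψ) -> ψ) && (((ψ || χ) -> φ) || (φ -> (φ && φ))) = 3 && 3 = 3
φ || φ = 1 || 1 = 1
ψ || ψ = 1 || 1 = 1
(ψ || ψ) && ψ = 1 && 1 = 1
ψ -> ψ = 1 -> 1 = 3
χ && (ψ -> ψ) = 1 && 3 = 1
((ψ || ψ) && ψ) -> (χ && (ψ -> ψ)) = 1 -> 1 = 3
(φ || φ) && (((ψ || ψ) && ψ) -> (χ && (ψ -> ψ))) = 1 && 3 = 1
((!(χ -> ψ) -> ψ) && (((ψ || χ) -> φ) || (φ -> (φ && φ)))) && ((φ || φ) && (((ψ || ψ) && ψ) -> (χ && (ψ -> ψ)))) = 3 && 1 = 1

1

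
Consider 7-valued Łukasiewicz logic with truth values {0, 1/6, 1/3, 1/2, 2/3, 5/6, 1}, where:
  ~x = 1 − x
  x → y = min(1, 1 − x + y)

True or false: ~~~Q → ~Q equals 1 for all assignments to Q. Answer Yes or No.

Q = 0 ↦ 1
Q = 1/6 ↦ 1
Q = 1/3 ↦ 1
Q = 1/2 ↦ 1
Q = 2/3 ↦ 1
Q = 5/6 ↦ 1
Q = 1 ↦ 1
Every assignment gives a value ≥ 1.

Yes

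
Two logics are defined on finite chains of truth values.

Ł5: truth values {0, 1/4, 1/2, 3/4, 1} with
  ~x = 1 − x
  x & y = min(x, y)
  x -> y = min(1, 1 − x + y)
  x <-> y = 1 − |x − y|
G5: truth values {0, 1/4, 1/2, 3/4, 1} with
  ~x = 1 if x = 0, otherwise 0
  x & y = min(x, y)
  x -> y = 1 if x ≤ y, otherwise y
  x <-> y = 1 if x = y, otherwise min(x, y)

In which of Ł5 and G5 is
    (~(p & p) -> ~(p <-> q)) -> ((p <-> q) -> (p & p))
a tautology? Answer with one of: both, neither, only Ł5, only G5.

only Ł5

In Ł5: every assignment gives 1 — tautology.
In G5: at p = 1/4, q = 1/4 the value is 1/4 — not a tautology.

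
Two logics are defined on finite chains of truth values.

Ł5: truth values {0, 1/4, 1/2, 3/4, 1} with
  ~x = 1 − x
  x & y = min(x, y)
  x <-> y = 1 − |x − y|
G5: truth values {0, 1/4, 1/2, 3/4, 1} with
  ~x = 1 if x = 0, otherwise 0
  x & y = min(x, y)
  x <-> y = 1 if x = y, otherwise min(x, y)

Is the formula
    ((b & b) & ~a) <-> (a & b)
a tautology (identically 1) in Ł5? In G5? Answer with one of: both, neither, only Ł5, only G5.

In Ł5: at a = 0, b = 1/4 the value is 3/4 — not a tautology.
In G5: at a = 0, b = 1/4 the value is 0 — not a tautology.

neither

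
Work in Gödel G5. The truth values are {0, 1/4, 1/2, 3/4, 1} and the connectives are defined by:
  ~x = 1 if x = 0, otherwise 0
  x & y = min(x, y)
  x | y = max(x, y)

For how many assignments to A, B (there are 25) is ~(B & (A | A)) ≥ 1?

value 1: 9 assignments (counts)
value 0: 16 assignments
So 9 of the 25 assignments meet the threshold.

9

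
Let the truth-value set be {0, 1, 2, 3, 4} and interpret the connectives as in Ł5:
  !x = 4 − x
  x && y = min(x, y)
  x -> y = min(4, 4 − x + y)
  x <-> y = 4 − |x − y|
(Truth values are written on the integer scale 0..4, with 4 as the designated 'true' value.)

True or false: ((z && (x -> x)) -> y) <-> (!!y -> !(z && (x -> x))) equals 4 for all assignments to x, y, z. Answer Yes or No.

No

Counterexample: take x = 0, y = 0, z = 1.
x -> x = 0 -> 0 = 4
z && (x -> x) = 1 && 4 = 1
(z && (x -> x)) -> y = 1 -> 0 = 3
!y = !0 = 4
!!y = !4 = 0
x -> x = 0 -> 0 = 4
z && (x -> x) = 1 && 4 = 1
!(z && (x -> x)) = !1 = 3
!!y -> !(z && (x -> x)) = 0 -> 3 = 4
((z && (x -> x)) -> y) <-> (!!y -> !(z && (x -> x))) = 3 <-> 4 = 3
This gives 3 ≠ 4.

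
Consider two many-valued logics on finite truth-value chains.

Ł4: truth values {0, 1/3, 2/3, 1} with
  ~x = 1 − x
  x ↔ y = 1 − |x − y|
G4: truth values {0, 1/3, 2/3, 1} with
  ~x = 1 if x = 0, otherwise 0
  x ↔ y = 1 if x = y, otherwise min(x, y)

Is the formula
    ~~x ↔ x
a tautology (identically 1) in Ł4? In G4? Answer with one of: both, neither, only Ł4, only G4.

only Ł4

In Ł4: every assignment gives 1 — tautology.
In G4: at x = 1/3 the value is 1/3 — not a tautology.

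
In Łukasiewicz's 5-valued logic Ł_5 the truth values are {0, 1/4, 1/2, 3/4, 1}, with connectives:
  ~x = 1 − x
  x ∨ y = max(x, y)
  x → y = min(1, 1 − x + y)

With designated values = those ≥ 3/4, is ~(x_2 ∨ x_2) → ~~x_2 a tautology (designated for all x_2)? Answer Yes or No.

No

Counterexample: take x_2 = 0.
x_2 ∨ x_2 = 0 ∨ 0 = 0
~(x_2 ∨ x_2) = ~0 = 1
~x_2 = ~0 = 1
~~x_2 = ~1 = 0
~(x_2 ∨ x_2) → ~~x_2 = 1 → 0 = 0
This gives 0, which is below 3/4.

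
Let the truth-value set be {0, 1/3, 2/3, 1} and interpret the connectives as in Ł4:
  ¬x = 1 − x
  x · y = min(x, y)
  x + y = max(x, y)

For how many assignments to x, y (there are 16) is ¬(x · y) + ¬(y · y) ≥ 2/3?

12

x = 0, y = 0 ↦ 1  ≥
x = 0, y = 1/3 ↦ 1  ≥
x = 0, y = 2/3 ↦ 1  ≥
x = 0, y = 1 ↦ 1  ≥
x = 1/3, y = 0 ↦ 1  ≥
x = 1/3, y = 1/3 ↦ 2/3  ≥
x = 1/3, y = 2/3 ↦ 2/3  ≥
x = 1/3, y = 1 ↦ 2/3  ≥
x = 2/3, y = 0 ↦ 1  ≥
x = 2/3, y = 1/3 ↦ 2/3  ≥
x = 2/3, y = 2/3 ↦ 1/3  <
x = 2/3, y = 1 ↦ 1/3  <
x = 1, y = 0 ↦ 1  ≥
x = 1, y = 1/3 ↦ 2/3  ≥
x = 1, y = 2/3 ↦ 1/3  <
x = 1, y = 1 ↦ 0  <
So 12 of the 16 assignments meet the threshold.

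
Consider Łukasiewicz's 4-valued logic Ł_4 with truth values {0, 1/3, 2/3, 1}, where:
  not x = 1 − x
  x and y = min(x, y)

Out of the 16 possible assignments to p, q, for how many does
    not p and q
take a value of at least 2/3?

p = 0, q = 0 ↦ 0  <
p = 0, q = 1/3 ↦ 1/3  <
p = 0, q = 2/3 ↦ 2/3  ≥
p = 0, q = 1 ↦ 1  ≥
p = 1/3, q = 0 ↦ 0  <
p = 1/3, q = 1/3 ↦ 1/3  <
p = 1/3, q = 2/3 ↦ 2/3  ≥
p = 1/3, q = 1 ↦ 2/3  ≥
p = 2/3, q = 0 ↦ 0  <
p = 2/3, q = 1/3 ↦ 1/3  <
p = 2/3, q = 2/3 ↦ 1/3  <
p = 2/3, q = 1 ↦ 1/3  <
p = 1, q = 0 ↦ 0  <
p = 1, q = 1/3 ↦ 0  <
p = 1, q = 2/3 ↦ 0  <
p = 1, q = 1 ↦ 0  <
So 4 of the 16 assignments meet the threshold.

4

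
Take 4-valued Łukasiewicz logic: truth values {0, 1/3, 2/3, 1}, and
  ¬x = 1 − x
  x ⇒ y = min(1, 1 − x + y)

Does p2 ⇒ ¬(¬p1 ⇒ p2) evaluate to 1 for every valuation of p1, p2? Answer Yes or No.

No

Counterexample: take p1 = 0, p2 = 2/3.
¬p1 = ¬0 = 1
¬p1 ⇒ p2 = 1 ⇒ 2/3 = 2/3
¬(¬p1 ⇒ p2) = ¬2/3 = 1/3
p2 ⇒ ¬(¬p1 ⇒ p2) = 2/3 ⇒ 1/3 = 2/3
This gives 2/3 ≠ 1.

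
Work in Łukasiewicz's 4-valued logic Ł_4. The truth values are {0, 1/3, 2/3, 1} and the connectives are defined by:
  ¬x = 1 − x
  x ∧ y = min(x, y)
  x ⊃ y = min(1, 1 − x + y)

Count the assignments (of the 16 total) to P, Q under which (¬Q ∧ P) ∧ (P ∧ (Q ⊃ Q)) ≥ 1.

1

P = 0, Q = 0 ↦ 0  <
P = 0, Q = 1/3 ↦ 0  <
P = 0, Q = 2/3 ↦ 0  <
P = 0, Q = 1 ↦ 0  <
P = 1/3, Q = 0 ↦ 1/3  <
P = 1/3, Q = 1/3 ↦ 1/3  <
P = 1/3, Q = 2/3 ↦ 1/3  <
P = 1/3, Q = 1 ↦ 0  <
P = 2/3, Q = 0 ↦ 2/3  <
P = 2/3, Q = 1/3 ↦ 2/3  <
P = 2/3, Q = 2/3 ↦ 1/3  <
P = 2/3, Q = 1 ↦ 0  <
P = 1, Q = 0 ↦ 1  ≥
P = 1, Q = 1/3 ↦ 2/3  <
P = 1, Q = 2/3 ↦ 1/3  <
P = 1, Q = 1 ↦ 0  <
So 1 of the 16 assignments meets the threshold.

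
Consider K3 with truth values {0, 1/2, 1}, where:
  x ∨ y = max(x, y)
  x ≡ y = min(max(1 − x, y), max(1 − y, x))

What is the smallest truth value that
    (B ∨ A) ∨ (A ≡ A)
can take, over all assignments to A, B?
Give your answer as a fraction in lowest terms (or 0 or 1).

Take A = 1/2, B = 0:
B ∨ A = 0 ∨ 1/2 = 1/2
A ≡ A = 1/2 ≡ 1/2 = 1/2
(B ∨ A) ∨ (A ≡ A) = 1/2 ∨ 1/2 = 1/2
No assignment yields a value below 1/2, so this is the minimum.

1/2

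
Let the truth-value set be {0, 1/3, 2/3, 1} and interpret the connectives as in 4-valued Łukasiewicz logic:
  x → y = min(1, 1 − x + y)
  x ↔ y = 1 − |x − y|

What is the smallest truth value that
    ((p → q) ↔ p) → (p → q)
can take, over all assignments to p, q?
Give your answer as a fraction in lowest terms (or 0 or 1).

2/3

Take p = 2/3, q = 0:
p → q = 2/3 → 0 = 1/3
(p → q) ↔ p = 1/3 ↔ 2/3 = 2/3
p → q = 2/3 → 0 = 1/3
((p → q) ↔ p) → (p → q) = 2/3 → 1/3 = 2/3
No assignment yields a value below 2/3, so this is the minimum.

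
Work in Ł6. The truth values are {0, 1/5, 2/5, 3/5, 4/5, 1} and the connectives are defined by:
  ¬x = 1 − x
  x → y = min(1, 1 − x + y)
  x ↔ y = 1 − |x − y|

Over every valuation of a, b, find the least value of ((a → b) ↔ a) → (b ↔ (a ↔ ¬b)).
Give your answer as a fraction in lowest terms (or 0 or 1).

Take a = 1, b = 1:
a → b = 1 → 1 = 1
(a → b) ↔ a = 1 ↔ 1 = 1
¬b = ¬1 = 0
a ↔ ¬b = 1 ↔ 0 = 0
b ↔ (a ↔ ¬b) = 1 ↔ 0 = 0
((a → b) ↔ a) → (b ↔ (a ↔ ¬b)) = 1 → 0 = 0
No assignment yields a value below 0, so this is the minimum.

0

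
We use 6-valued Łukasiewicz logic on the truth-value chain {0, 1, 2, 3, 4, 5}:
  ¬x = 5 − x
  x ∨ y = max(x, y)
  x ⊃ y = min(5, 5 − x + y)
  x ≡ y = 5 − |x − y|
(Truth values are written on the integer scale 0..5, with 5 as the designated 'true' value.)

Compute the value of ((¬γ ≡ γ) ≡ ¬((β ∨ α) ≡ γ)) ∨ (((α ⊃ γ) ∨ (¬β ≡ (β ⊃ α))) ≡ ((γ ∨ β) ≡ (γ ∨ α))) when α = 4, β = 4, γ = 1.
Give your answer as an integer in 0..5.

4

¬γ = ¬1 = 4
¬γ ≡ γ = 4 ≡ 1 = 2
β ∨ α = 4 ∨ 4 = 4
(β ∨ α) ≡ γ = 4 ≡ 1 = 2
¬((β ∨ α) ≡ γ) = ¬2 = 3
(¬γ ≡ γ) ≡ ¬((β ∨ α) ≡ γ) = 2 ≡ 3 = 4
α ⊃ γ = 4 ⊃ 1 = 2
¬β = ¬4 = 1
β ⊃ α = 4 ⊃ 4 = 5
¬β ≡ (β ⊃ α) = 1 ≡ 5 = 1
(α ⊃ γ) ∨ (¬β ≡ (β ⊃ α)) = 2 ∨ 1 = 2
γ ∨ β = 1 ∨ 4 = 4
γ ∨ α = 1 ∨ 4 = 4
(γ ∨ β) ≡ (γ ∨ α) = 4 ≡ 4 = 5
((α ⊃ γ) ∨ (¬β ≡ (β ⊃ α))) ≡ ((γ ∨ β) ≡ (γ ∨ α)) = 2 ≡ 5 = 2
((¬γ ≡ γ) ≡ ¬((β ∨ α) ≡ γ)) ∨ (((α ⊃ γ) ∨ (¬β ≡ (β ⊃ α))) ≡ ((γ ∨ β) ≡ (γ ∨ α))) = 4 ∨ 2 = 4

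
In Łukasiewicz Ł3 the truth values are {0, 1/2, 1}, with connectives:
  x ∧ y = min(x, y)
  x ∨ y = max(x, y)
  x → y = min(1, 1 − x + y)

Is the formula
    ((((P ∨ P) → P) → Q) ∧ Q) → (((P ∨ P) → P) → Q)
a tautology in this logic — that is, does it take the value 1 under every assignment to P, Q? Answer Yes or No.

P = 0, Q = 0 ↦ 1
P = 0, Q = 1/2 ↦ 1
P = 0, Q = 1 ↦ 1
P = 1/2, Q = 0 ↦ 1
P = 1/2, Q = 1/2 ↦ 1
P = 1/2, Q = 1 ↦ 1
P = 1, Q = 0 ↦ 1
P = 1, Q = 1/2 ↦ 1
P = 1, Q = 1 ↦ 1
Every assignment gives a value ≥ 1.

Yes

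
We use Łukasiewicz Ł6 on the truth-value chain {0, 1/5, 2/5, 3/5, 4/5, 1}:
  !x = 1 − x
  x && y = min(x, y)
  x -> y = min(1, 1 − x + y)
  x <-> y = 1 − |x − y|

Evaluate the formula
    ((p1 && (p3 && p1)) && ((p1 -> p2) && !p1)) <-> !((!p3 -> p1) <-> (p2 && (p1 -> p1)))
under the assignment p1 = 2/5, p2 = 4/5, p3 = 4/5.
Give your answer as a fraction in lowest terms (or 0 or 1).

4/5

p3 && p1 = 4/5 && 2/5 = 2/5
p1 && (p3 && p1) = 2/5 && 2/5 = 2/5
p1 -> p2 = 2/5 -> 4/5 = 1
!p1 = !2/5 = 3/5
(p1 -> p2) && !p1 = 1 && 3/5 = 3/5
(p1 && (p3 && p1)) && ((p1 -> p2) && !p1) = 2/5 && 3/5 = 2/5
!p3 = !4/5 = 1/5
!p3 -> p1 = 1/5 -> 2/5 = 1
p1 -> p1 = 2/5 -> 2/5 = 1
p2 && (p1 -> p1) = 4/5 && 1 = 4/5
(!p3 -> p1) <-> (p2 && (p1 -> p1)) = 1 <-> 4/5 = 4/5
!((!p3 -> p1) <-> (p2 && (p1 -> p1))) = !4/5 = 1/5
((p1 && (p3 && p1)) && ((p1 -> p2) && !p1)) <-> !((!p3 -> p1) <-> (p2 && (p1 -> p1))) = 2/5 <-> 1/5 = 4/5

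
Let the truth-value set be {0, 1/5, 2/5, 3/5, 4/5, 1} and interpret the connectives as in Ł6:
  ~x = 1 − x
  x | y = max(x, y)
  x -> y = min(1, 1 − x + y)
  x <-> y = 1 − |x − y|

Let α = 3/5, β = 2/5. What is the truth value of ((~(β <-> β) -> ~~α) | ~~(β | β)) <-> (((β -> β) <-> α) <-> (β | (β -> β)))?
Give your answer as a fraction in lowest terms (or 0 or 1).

3/5

β <-> β = 2/5 <-> 2/5 = 1
~(β <-> β) = ~1 = 0
~α = ~3/5 = 2/5
~~α = ~2/5 = 3/5
~(β <-> β) -> ~~α = 0 -> 3/5 = 1
β | β = 2/5 | 2/5 = 2/5
~(β | β) = ~2/5 = 3/5
~~(β | β) = ~3/5 = 2/5
(~(β <-> β) -> ~~α) | ~~(β | β) = 1 | 2/5 = 1
β -> β = 2/5 -> 2/5 = 1
(β -> β) <-> α = 1 <-> 3/5 = 3/5
β -> β = 2/5 -> 2/5 = 1
β | (β -> β) = 2/5 | 1 = 1
((β -> β) <-> α) <-> (β | (β -> β)) = 3/5 <-> 1 = 3/5
((~(β <-> β) -> ~~α) | ~~(β | β)) <-> (((β -> β) <-> α) <-> (β | (β -> β))) = 1 <-> 3/5 = 3/5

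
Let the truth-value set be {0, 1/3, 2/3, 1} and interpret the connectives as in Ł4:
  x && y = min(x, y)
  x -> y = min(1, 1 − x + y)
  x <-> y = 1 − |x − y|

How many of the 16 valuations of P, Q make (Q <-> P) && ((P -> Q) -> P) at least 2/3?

6

P = 0, Q = 0 ↦ 0  <
P = 0, Q = 1/3 ↦ 0  <
P = 0, Q = 2/3 ↦ 0  <
P = 0, Q = 1 ↦ 0  <
P = 1/3, Q = 0 ↦ 2/3  ≥
P = 1/3, Q = 1/3 ↦ 1/3  <
P = 1/3, Q = 2/3 ↦ 1/3  <
P = 1/3, Q = 1 ↦ 1/3  <
P = 2/3, Q = 0 ↦ 1/3  <
P = 2/3, Q = 1/3 ↦ 2/3  ≥
P = 2/3, Q = 2/3 ↦ 2/3  ≥
P = 2/3, Q = 1 ↦ 2/3  ≥
P = 1, Q = 0 ↦ 0  <
P = 1, Q = 1/3 ↦ 1/3  <
P = 1, Q = 2/3 ↦ 2/3  ≥
P = 1, Q = 1 ↦ 1  ≥
So 6 of the 16 assignments meet the threshold.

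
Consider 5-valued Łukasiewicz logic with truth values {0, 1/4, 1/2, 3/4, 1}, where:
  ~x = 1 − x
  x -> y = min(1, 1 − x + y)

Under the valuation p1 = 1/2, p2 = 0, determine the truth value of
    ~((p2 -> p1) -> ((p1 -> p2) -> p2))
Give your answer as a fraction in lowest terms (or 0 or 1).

1/2

p2 -> p1 = 0 -> 1/2 = 1
p1 -> p2 = 1/2 -> 0 = 1/2
(p1 -> p2) -> p2 = 1/2 -> 0 = 1/2
(p2 -> p1) -> ((p1 -> p2) -> p2) = 1 -> 1/2 = 1/2
~((p2 -> p1) -> ((p1 -> p2) -> p2)) = ~1/2 = 1/2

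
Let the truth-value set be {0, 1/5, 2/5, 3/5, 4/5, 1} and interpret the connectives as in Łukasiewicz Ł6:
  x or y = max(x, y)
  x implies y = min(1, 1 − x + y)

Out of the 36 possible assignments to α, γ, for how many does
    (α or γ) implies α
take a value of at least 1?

value 1: 21 assignments (counts)
value 4/5: 5 assignments
value 3/5: 4 assignments
value 2/5: 3 assignments
value 1/5: 2 assignments
value 0: 1 assignment
So 21 of the 36 assignments meet the threshold.

21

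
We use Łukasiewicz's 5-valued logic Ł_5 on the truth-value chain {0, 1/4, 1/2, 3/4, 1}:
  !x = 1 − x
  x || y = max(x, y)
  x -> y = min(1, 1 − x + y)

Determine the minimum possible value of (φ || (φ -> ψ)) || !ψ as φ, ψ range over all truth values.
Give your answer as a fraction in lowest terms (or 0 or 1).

Take φ = 1/2, ψ = 1/4:
φ -> ψ = 1/2 -> 1/4 = 3/4
φ || (φ -> ψ) = 1/2 || 3/4 = 3/4
!ψ = !1/4 = 3/4
(φ || (φ -> ψ)) || !ψ = 3/4 || 3/4 = 3/4
No assignment yields a value below 3/4, so this is the minimum.

3/4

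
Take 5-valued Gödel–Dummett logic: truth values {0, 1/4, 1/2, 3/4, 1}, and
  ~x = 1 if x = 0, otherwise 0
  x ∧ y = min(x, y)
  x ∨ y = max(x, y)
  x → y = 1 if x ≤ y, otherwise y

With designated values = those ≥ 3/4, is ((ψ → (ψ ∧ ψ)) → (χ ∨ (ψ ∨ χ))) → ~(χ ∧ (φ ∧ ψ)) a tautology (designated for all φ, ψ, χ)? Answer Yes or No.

No

Counterexample: take φ = 1/4, ψ = 1/4, χ = 1/4.
ψ ∧ ψ = 1/4 ∧ 1/4 = 1/4
ψ → (ψ ∧ ψ) = 1/4 → 1/4 = 1
ψ ∨ χ = 1/4 ∨ 1/4 = 1/4
χ ∨ (ψ ∨ χ) = 1/4 ∨ 1/4 = 1/4
(ψ → (ψ ∧ ψ)) → (χ ∨ (ψ ∨ χ)) = 1 → 1/4 = 1/4
φ ∧ ψ = 1/4 ∧ 1/4 = 1/4
χ ∧ (φ ∧ ψ) = 1/4 ∧ 1/4 = 1/4
~(χ ∧ (φ ∧ ψ)) = ~1/4 = 0
((ψ → (ψ ∧ ψ)) → (χ ∨ (ψ ∨ χ))) → ~(χ ∧ (φ ∧ ψ)) = 1/4 → 0 = 0
This gives 0, which is below 3/4.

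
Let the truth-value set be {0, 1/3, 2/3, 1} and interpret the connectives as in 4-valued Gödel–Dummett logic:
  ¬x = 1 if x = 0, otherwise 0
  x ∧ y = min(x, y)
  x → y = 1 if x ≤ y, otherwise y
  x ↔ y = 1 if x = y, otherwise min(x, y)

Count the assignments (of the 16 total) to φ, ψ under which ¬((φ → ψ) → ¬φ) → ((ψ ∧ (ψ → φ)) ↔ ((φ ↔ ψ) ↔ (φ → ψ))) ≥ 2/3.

φ = 0, ψ = 0 ↦ 1  ≥
φ = 0, ψ = 1/3 ↦ 1  ≥
φ = 0, ψ = 2/3 ↦ 1  ≥
φ = 0, ψ = 1 ↦ 1  ≥
φ = 1/3, ψ = 0 ↦ 1  ≥
φ = 1/3, ψ = 1/3 ↦ 1/3  <
φ = 1/3, ψ = 2/3 ↦ 1  ≥
φ = 1/3, ψ = 1 ↦ 1  ≥
φ = 2/3, ψ = 0 ↦ 1  ≥
φ = 2/3, ψ = 1/3 ↦ 1/3  <
φ = 2/3, ψ = 2/3 ↦ 2/3  ≥
φ = 2/3, ψ = 1 ↦ 1  ≥
φ = 1, ψ = 0 ↦ 1  ≥
φ = 1, ψ = 1/3 ↦ 1/3  <
φ = 1, ψ = 2/3 ↦ 2/3  ≥
φ = 1, ψ = 1 ↦ 1  ≥
So 13 of the 16 assignments meet the threshold.

13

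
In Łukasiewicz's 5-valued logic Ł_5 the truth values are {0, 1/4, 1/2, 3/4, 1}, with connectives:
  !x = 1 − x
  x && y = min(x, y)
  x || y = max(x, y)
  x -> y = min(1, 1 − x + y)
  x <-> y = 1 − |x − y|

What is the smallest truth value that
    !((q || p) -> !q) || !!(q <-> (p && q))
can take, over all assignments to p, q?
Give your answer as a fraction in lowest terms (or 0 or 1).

Take p = 0, q = 1/2:
q || p = 1/2 || 0 = 1/2
!q = !1/2 = 1/2
(q || p) -> !q = 1/2 -> 1/2 = 1
!((q || p) -> !q) = !1 = 0
p && q = 0 && 1/2 = 0
q <-> (p && q) = 1/2 <-> 0 = 1/2
!(q <-> (p && q)) = !1/2 = 1/2
!!(q <-> (p && q)) = !1/2 = 1/2
!((q || p) -> !q) || !!(q <-> (p && q)) = 0 || 1/2 = 1/2
No assignment yields a value below 1/2, so this is the minimum.

1/2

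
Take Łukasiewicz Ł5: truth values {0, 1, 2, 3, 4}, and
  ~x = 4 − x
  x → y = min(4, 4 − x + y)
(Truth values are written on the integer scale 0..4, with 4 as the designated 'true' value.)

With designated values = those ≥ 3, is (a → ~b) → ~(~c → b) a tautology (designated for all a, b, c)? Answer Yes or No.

Counterexample: take a = 0, b = 0, c = 2.
~b = ~0 = 4
a → ~b = 0 → 4 = 4
~c = ~2 = 2
~c → b = 2 → 0 = 2
~(~c → b) = ~2 = 2
(a → ~b) → ~(~c → b) = 4 → 2 = 2
This gives 2, which is below 3.

No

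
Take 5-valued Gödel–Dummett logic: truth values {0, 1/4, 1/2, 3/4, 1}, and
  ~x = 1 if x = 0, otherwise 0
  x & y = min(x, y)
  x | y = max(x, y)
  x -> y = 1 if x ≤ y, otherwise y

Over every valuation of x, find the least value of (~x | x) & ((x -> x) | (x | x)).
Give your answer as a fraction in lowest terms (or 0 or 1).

1/4

Take x = 1/4:
~x = ~1/4 = 0
~x | x = 0 | 1/4 = 1/4
x -> x = 1/4 -> 1/4 = 1
x | x = 1/4 | 1/4 = 1/4
(x -> x) | (x | x) = 1 | 1/4 = 1
(~x | x) & ((x -> x) | (x | x)) = 1/4 & 1 = 1/4
No assignment yields a value below 1/4, so this is the minimum.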